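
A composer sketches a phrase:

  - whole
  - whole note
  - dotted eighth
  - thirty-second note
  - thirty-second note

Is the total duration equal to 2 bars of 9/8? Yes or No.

Yes

One bar of 9/8 = 36 thirty-second notes, so 2 bars = 72.
Each duration in thirty-second notes: whole = 32; whole note = 32; dotted eighth = 6; thirty-second note = 1; thirty-second note = 1.
Sum: 32 + 32 + 6 + 1 + 1 = 72.
72 equals 72, so the answer is Yes.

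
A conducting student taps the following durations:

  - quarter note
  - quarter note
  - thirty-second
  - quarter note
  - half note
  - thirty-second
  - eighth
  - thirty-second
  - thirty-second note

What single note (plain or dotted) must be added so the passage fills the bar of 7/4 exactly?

quarter note

The bar of 7/4 = 56 thirty-second notes.
In thirty-second notes: quarter note = 8; quarter note = 8; thirty-second = 1; quarter note = 8; half note = 16; thirty-second = 1; eighth = 4; thirty-second = 1; thirty-second note = 1.
Sum: 8 + 8 + 1 + 8 + 16 + 1 + 4 + 1 + 1 = 48.
Remaining: 56 − 48 = 8 thirty-second notes, which is a quarter note.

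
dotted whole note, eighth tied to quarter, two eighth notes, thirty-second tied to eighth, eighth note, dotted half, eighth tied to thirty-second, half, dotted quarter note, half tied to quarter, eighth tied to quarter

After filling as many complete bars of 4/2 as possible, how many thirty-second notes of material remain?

42

One bar of 4/2 = 64 thirty-second notes.
Convert each value to thirty-second notes: dotted whole note = 48; eighth tied to quarter (eighth + quarter) = 12; eighth note = 4; eighth note = 4; thirty-second tied to eighth (thirty-second + eighth) = 5; eighth note = 4; dotted half = 24; eighth tied to thirty-second (eighth + thirty-second) = 5; half = 16; dotted quarter note = 12; half tied to quarter (half + quarter) = 24; eighth tied to quarter (eighth + quarter) = 12.
Adding: 48 + 12 + 4 + 4 + 5 + 4 + 24 + 5 + 16 + 12 + 24 + 12 = 170.
170 ÷ 64 = 2 complete bars with 42 thirty-second notes remaining.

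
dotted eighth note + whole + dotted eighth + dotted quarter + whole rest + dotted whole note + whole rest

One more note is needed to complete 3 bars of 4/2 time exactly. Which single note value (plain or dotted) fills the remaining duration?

3 bars of 4/2 = 96 sixteenth notes.
Express everything in sixteenth notes: dotted eighth note = 3; whole = 16; dotted eighth = 3; dotted quarter = 6; whole rest = 16; dotted whole note = 24; whole rest = 16.
Sum: 3 + 16 + 3 + 6 + 16 + 24 + 16 = 84.
Remaining: 96 − 84 = 12 sixteenth notes, which is a dotted half note.

dotted half note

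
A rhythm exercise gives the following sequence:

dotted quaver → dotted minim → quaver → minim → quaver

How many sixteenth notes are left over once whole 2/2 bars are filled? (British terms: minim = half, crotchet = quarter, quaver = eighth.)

One bar of 2/2 = 16 sixteenth notes.
Working in sixteenth notes: dotted quaver = 3; dotted minim = 12; quaver = 2; minim = 8; quaver = 2.
Sum: 3 + 12 + 2 + 8 + 2 = 27.
27 ÷ 16 = 1 complete bar with 11 sixteenth notes remaining.

11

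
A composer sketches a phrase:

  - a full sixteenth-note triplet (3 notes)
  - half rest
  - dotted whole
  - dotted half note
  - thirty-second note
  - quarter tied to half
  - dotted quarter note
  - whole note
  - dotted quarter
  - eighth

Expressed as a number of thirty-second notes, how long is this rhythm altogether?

In thirty-second notes: a full sixteenth-note triplet (3 notes) (three triplet sixteenths span one eighth) = 4; half rest = 16; dotted whole = 48; dotted half note = 24; thirty-second note = 1; quarter tied to half (quarter + half) = 24; dotted quarter note = 12; whole note = 32; dotted quarter = 12; eighth = 4.
Total: 4 + 16 + 48 + 24 + 1 + 24 + 12 + 32 + 12 + 4 = 177 thirty-second notes.

177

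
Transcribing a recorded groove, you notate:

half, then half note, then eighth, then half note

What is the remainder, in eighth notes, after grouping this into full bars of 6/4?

One bar of 6/4 = 12 eighth notes.
Each duration in eighth notes: half = 4; half note = 4; eighth = 1; half note = 4.
Total: 4 + 4 + 1 + 4 = 13.
13 ÷ 12 = 1 complete bar with 1 eighth note remaining.

1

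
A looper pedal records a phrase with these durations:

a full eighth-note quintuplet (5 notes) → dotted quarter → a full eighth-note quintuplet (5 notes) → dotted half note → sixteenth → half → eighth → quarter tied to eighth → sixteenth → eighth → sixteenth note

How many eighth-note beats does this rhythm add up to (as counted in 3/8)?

One eighth-note beat = 2 sixteenth notes.
Convert each value to sixteenth notes: a full eighth-note quintuplet (5 notes) (five quintuplet eighths span one half) = 8; dotted quarter = 6; a full eighth-note quintuplet (5 notes) (five quintuplet eighths span one half) = 8; dotted half note = 12; sixteenth = 1; half = 8; eighth = 2; quarter tied to eighth (quarter + eighth) = 6; sixteenth = 1; eighth = 2; sixteenth note = 1.
Altogether 8 + 6 + 8 + 12 + 1 + 8 + 2 + 6 + 1 + 2 + 1 = 55.
55 ÷ 2 = 27.5 beats.

27.5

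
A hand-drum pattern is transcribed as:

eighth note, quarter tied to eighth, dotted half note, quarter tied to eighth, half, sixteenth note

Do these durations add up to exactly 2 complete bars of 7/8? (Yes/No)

No

One bar of 7/8 = 14 sixteenth notes, so 2 bars = 28.
Working in sixteenth notes: eighth note = 2; quarter tied to eighth (quarter + eighth) = 6; dotted half note = 12; quarter tied to eighth (quarter + eighth) = 6; half = 8; sixteenth note = 1.
Altogether 2 + 6 + 12 + 6 + 8 + 1 = 35.
35 exceeds 28, so the answer is No.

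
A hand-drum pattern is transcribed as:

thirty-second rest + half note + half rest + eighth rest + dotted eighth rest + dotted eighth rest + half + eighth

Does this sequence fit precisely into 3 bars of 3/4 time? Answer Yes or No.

One bar of 3/4 = 24 thirty-second notes, so 3 bars = 72.
In thirty-second notes: thirty-second rest = 1; half note = 16; half rest = 16; eighth rest = 4; dotted eighth rest = 6; dotted eighth rest = 6; half = 16; eighth = 4.
Altogether 1 + 16 + 16 + 4 + 6 + 6 + 16 + 4 = 69.
69 falls short of 72, so the answer is No.

No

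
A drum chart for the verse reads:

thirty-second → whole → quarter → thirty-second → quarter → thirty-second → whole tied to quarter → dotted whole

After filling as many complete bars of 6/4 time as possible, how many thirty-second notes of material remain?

43

One bar of 6/4 = 48 thirty-second notes.
In thirty-second notes: thirty-second = 1; whole = 32; quarter = 8; thirty-second = 1; quarter = 8; thirty-second = 1; whole tied to quarter (whole + quarter) = 40; dotted whole = 48.
Total: 1 + 32 + 8 + 1 + 8 + 1 + 40 + 48 = 139.
139 ÷ 48 = 2 complete bars with 43 thirty-second notes remaining.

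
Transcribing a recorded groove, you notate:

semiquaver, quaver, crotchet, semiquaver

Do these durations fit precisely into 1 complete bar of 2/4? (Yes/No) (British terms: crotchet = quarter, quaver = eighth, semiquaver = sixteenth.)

One bar of 2/4 = 8 sixteenth notes.
Each duration in sixteenth notes: semiquaver = 1; quaver = 2; crotchet = 4; semiquaver = 1.
Sum: 1 + 2 + 4 + 1 = 8.
8 equals 8, so the answer is Yes.

Yes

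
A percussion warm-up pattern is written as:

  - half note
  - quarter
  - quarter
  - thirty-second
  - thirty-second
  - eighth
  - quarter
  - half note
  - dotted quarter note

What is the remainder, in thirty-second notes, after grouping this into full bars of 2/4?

10

One bar of 2/4 = 16 thirty-second notes.
Convert each value to thirty-second notes: half note = 16; quarter = 8; quarter = 8; thirty-second = 1; thirty-second = 1; eighth = 4; quarter = 8; half note = 16; dotted quarter note = 12.
Sum: 16 + 8 + 8 + 1 + 1 + 4 + 8 + 16 + 12 = 74.
74 ÷ 16 = 4 complete bars with 10 thirty-second notes remaining.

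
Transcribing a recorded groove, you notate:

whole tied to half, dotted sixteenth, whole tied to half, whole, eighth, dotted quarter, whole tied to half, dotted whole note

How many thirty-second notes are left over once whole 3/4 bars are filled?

3

One bar of 3/4 = 24 thirty-second notes.
Convert each value to thirty-second notes: whole tied to half (whole + half) = 48; dotted sixteenth = 3; whole tied to half (whole + half) = 48; whole = 32; eighth = 4; dotted quarter = 12; whole tied to half (whole + half) = 48; dotted whole note = 48.
Sum: 48 + 3 + 48 + 32 + 4 + 12 + 48 + 48 = 243.
243 ÷ 24 = 10 complete bars with 3 thirty-second notes remaining.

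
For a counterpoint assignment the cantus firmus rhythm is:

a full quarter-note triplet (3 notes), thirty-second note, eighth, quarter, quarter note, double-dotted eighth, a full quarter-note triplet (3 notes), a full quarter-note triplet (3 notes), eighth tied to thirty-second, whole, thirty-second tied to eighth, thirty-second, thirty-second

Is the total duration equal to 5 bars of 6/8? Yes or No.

One bar of 6/8 = 24 thirty-second notes, so 5 bars = 120.
In thirty-second notes: a full quarter-note triplet (3 notes) (three triplet quarters span one half) = 16; thirty-second note = 1; eighth = 4; quarter = 8; quarter note = 8; double-dotted eighth = 7; a full quarter-note triplet (3 notes) (three triplet quarters span one half) = 16; a full quarter-note triplet (3 notes) (three triplet quarters span one half) = 16; eighth tied to thirty-second (eighth + thirty-second) = 5; whole = 32; thirty-second tied to eighth (thirty-second + eighth) = 5; thirty-second = 1; thirty-second = 1.
Sum: 16 + 1 + 4 + 8 + 8 + 7 + 16 + 16 + 5 + 32 + 5 + 1 + 1 = 120.
120 equals 120, so the answer is Yes.

Yes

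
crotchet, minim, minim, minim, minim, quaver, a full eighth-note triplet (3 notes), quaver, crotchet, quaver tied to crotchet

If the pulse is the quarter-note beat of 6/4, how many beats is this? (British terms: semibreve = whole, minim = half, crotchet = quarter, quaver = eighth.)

One quarter-note beat = 2 eighth notes.
In eighth notes: crotchet = 2; minim = 4; minim = 4; minim = 4; minim = 4; quaver = 1; a full eighth-note triplet (3 notes) (three triplet eighths span one quarter) = 2; quaver = 1; crotchet = 2; quaver tied to crotchet (quaver + crotchet) = 3.
Total: 2 + 4 + 4 + 4 + 4 + 1 + 2 + 1 + 2 + 3 = 27.
27 ÷ 2 = 13.5 beats.

13.5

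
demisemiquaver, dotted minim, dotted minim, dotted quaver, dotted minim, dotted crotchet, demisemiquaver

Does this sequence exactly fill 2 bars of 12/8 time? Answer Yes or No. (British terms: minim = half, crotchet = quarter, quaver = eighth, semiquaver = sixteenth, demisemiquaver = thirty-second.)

No

One bar of 12/8 = 48 thirty-second notes, so 2 bars = 96.
Each duration in thirty-second notes: demisemiquaver = 1; dotted minim = 24; dotted minim = 24; dotted quaver = 6; dotted minim = 24; dotted crotchet = 12; demisemiquaver = 1.
Sum: 1 + 24 + 24 + 6 + 24 + 12 + 1 = 92.
92 falls short of 96, so the answer is No.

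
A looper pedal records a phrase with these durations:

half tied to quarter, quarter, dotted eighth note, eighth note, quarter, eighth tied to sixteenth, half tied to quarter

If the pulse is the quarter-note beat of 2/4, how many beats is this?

One quarter-note beat = 4 sixteenth notes.
Working in sixteenth notes: half tied to quarter (half + quarter) = 12; quarter = 4; dotted eighth note = 3; eighth note = 2; quarter = 4; eighth tied to sixteenth (eighth + sixteenth) = 3; half tied to quarter (half + quarter) = 12.
Altogether 12 + 4 + 3 + 2 + 4 + 3 + 12 = 40.
40 ÷ 4 = 10 beats.

10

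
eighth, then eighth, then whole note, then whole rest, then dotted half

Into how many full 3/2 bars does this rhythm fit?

2

One bar of 3/2 = 12 eighth notes.
In eighth notes: eighth = 1; eighth = 1; whole note = 8; whole rest = 8; dotted half = 6.
Sum: 1 + 1 + 8 + 8 + 6 = 24.
24 ÷ 12 = 2 complete bars with 0 left over.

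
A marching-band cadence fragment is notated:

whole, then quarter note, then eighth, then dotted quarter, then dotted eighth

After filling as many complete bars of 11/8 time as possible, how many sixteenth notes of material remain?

9

One bar of 11/8 = 22 sixteenth notes.
Each duration in sixteenth notes: whole = 16; quarter note = 4; eighth = 2; dotted quarter = 6; dotted eighth = 3.
Adding: 16 + 4 + 2 + 6 + 3 = 31.
31 ÷ 22 = 1 complete bar with 9 sixteenth notes remaining.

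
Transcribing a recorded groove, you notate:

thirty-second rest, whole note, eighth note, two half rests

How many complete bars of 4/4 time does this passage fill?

One bar of 4/4 = 32 thirty-second notes.
Convert each value to thirty-second notes: thirty-second rest = 1; whole note = 32; eighth note = 4; half rest = 16; half rest = 16.
Total: 1 + 32 + 4 + 16 + 16 = 69.
69 ÷ 32 = 2 complete bars with 5 left over.

2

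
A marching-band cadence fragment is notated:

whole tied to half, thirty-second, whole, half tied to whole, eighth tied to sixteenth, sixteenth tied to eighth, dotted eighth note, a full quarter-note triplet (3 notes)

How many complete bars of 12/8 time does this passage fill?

3

One bar of 12/8 = 48 thirty-second notes.
Each duration in thirty-second notes: whole tied to half (whole + half) = 48; thirty-second = 1; whole = 32; half tied to whole (half + whole) = 48; eighth tied to sixteenth (eighth + sixteenth) = 6; sixteenth tied to eighth (sixteenth + eighth) = 6; dotted eighth note = 6; a full quarter-note triplet (3 notes) (three triplet quarters span one half) = 16.
Sum: 48 + 1 + 32 + 48 + 6 + 6 + 6 + 16 = 163.
163 ÷ 48 = 3 complete bars with 19 left over.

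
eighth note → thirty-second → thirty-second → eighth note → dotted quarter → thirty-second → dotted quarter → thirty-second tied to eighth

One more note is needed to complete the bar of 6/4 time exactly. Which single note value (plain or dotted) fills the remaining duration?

quarter note

The bar of 6/4 = 48 thirty-second notes.
Each duration in thirty-second notes: eighth note = 4; thirty-second = 1; thirty-second = 1; eighth note = 4; dotted quarter = 12; thirty-second = 1; dotted quarter = 12; thirty-second tied to eighth (thirty-second + eighth) = 5.
Adding: 4 + 1 + 1 + 4 + 12 + 1 + 12 + 5 = 40.
Remaining: 48 − 40 = 8 thirty-second notes, which is a quarter note.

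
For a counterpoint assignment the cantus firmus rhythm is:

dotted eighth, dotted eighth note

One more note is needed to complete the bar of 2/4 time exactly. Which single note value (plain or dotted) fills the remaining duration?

eighth note

The bar of 2/4 = 8 sixteenth notes.
Convert each value to sixteenth notes: dotted eighth = 3; dotted eighth note = 3.
Adding: 3 + 3 = 6.
Remaining: 8 − 6 = 2 sixteenth notes, which is a eighth note.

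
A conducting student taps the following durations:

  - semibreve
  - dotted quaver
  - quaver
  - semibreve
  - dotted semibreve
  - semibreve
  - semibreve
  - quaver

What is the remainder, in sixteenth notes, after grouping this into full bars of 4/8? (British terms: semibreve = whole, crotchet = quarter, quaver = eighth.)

One bar of 4/8 = 8 sixteenth notes.
Working in sixteenth notes: semibreve = 16; dotted quaver = 3; quaver = 2; semibreve = 16; dotted semibreve = 24; semibreve = 16; semibreve = 16; quaver = 2.
Altogether 16 + 3 + 2 + 16 + 24 + 16 + 16 + 2 = 95.
95 ÷ 8 = 11 complete bars with 7 sixteenth notes remaining.

7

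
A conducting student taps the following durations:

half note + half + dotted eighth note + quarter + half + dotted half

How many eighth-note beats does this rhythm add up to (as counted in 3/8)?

One eighth-note beat = 2 sixteenth notes.
Each duration in sixteenth notes: half note = 8; half = 8; dotted eighth note = 3; quarter = 4; half = 8; dotted half = 12.
Altogether 8 + 8 + 3 + 4 + 8 + 12 = 43.
43 ÷ 2 = 21.5 beats.

21.5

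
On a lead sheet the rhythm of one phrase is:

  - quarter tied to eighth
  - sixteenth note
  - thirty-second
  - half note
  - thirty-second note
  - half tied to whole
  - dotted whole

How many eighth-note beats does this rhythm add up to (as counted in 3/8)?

One eighth-note beat = 4 thirty-second notes.
Working in thirty-second notes: quarter tied to eighth (quarter + eighth) = 12; sixteenth note = 2; thirty-second = 1; half note = 16; thirty-second note = 1; half tied to whole (half + whole) = 48; dotted whole = 48.
Adding: 12 + 2 + 1 + 16 + 1 + 48 + 48 = 128.
128 ÷ 4 = 32 beats.

32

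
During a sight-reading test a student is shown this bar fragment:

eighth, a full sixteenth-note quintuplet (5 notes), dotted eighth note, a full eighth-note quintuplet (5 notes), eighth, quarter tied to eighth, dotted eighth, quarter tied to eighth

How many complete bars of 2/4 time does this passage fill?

4

One bar of 2/4 = 8 sixteenth notes.
Convert each value to sixteenth notes: eighth = 2; a full sixteenth-note quintuplet (5 notes) (five quintuplet sixteenths span one quarter) = 4; dotted eighth note = 3; a full eighth-note quintuplet (5 notes) (five quintuplet eighths span one half) = 8; eighth = 2; quarter tied to eighth (quarter + eighth) = 6; dotted eighth = 3; quarter tied to eighth (quarter + eighth) = 6.
Altogether 2 + 4 + 3 + 8 + 2 + 6 + 3 + 6 = 34.
34 ÷ 8 = 4 complete bars with 2 left over.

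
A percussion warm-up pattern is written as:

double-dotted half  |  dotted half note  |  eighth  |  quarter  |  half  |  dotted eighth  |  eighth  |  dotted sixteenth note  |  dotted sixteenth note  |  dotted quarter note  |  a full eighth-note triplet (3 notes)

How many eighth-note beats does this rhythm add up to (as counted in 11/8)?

29

One eighth-note beat = 4 thirty-second notes.
Express everything in thirty-second notes: double-dotted half = 28; dotted half note = 24; eighth = 4; quarter = 8; half = 16; dotted eighth = 6; eighth = 4; dotted sixteenth note = 3; dotted sixteenth note = 3; dotted quarter note = 12; a full eighth-note triplet (3 notes) (three triplet eighths span one quarter) = 8.
Altogether 28 + 24 + 4 + 8 + 16 + 6 + 4 + 3 + 3 + 12 + 8 = 116.
116 ÷ 4 = 29 beats.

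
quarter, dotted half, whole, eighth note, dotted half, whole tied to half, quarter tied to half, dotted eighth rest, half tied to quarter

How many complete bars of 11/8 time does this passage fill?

4

One bar of 11/8 = 22 sixteenth notes.
In sixteenth notes: quarter = 4; dotted half = 12; whole = 16; eighth note = 2; dotted half = 12; whole tied to half (whole + half) = 24; quarter tied to half (quarter + half) = 12; dotted eighth rest = 3; half tied to quarter (half + quarter) = 12.
Altogether 4 + 12 + 16 + 2 + 12 + 24 + 12 + 3 + 12 = 97.
97 ÷ 22 = 4 complete bars with 9 left over.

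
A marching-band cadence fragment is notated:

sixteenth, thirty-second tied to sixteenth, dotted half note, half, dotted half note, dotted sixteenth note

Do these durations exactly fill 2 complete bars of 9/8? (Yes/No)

Yes

One bar of 9/8 = 36 thirty-second notes, so 2 bars = 72.
Working in thirty-second notes: sixteenth = 2; thirty-second tied to sixteenth (thirty-second + sixteenth) = 3; dotted half note = 24; half = 16; dotted half note = 24; dotted sixteenth note = 3.
Sum: 2 + 3 + 24 + 16 + 24 + 3 = 72.
72 equals 72, so the answer is Yes.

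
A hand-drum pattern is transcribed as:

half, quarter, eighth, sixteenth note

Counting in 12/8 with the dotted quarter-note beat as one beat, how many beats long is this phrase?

2.5

One dotted quarter-note beat = 6 sixteenth notes.
Working in sixteenth notes: half = 8; quarter = 4; eighth = 2; sixteenth note = 1.
Sum: 8 + 4 + 2 + 1 = 15.
15 ÷ 6 = 2.5 beats.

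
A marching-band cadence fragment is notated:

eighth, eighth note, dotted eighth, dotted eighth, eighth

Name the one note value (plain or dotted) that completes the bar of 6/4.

dotted half note

The bar of 6/4 = 24 sixteenth notes.
In sixteenth notes: eighth = 2; eighth note = 2; dotted eighth = 3; dotted eighth = 3; eighth = 2.
Total: 2 + 2 + 3 + 3 + 2 = 12.
Remaining: 24 − 12 = 12 sixteenth notes, which is a dotted half note.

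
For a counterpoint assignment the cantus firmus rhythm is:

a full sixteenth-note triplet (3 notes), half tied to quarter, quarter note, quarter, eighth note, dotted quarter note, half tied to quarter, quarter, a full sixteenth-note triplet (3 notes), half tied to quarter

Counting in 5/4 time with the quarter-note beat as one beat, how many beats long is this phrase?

15

One quarter-note beat = 2 eighth notes.
Express everything in eighth notes: a full sixteenth-note triplet (3 notes) (three triplet sixteenths span one eighth) = 1; half tied to quarter (half + quarter) = 6; quarter note = 2; quarter = 2; eighth note = 1; dotted quarter note = 3; half tied to quarter (half + quarter) = 6; quarter = 2; a full sixteenth-note triplet (3 notes) (three triplet sixteenths span one eighth) = 1; half tied to quarter (half + quarter) = 6.
Altogether 1 + 6 + 2 + 2 + 1 + 3 + 6 + 2 + 1 + 6 = 30.
30 ÷ 2 = 15 beats.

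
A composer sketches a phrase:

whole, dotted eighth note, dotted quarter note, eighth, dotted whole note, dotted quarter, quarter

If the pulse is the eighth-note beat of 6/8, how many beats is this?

30.5

One eighth-note beat = 2 sixteenth notes.
Working in sixteenth notes: whole = 16; dotted eighth note = 3; dotted quarter note = 6; eighth = 2; dotted whole note = 24; dotted quarter = 6; quarter = 4.
Altogether 16 + 3 + 6 + 2 + 24 + 6 + 4 = 61.
61 ÷ 2 = 30.5 beats.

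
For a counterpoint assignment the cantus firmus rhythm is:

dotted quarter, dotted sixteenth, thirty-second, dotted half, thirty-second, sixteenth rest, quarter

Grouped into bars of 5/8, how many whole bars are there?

2

One bar of 5/8 = 20 thirty-second notes.
Express everything in thirty-second notes: dotted quarter = 12; dotted sixteenth = 3; thirty-second = 1; dotted half = 24; thirty-second = 1; sixteenth rest = 2; quarter = 8.
Total: 12 + 3 + 1 + 24 + 1 + 2 + 8 = 51.
51 ÷ 20 = 2 complete bars with 11 left over.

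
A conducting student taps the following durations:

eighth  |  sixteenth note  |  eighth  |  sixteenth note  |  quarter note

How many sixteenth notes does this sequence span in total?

10

Each duration in sixteenth notes: eighth = 2; sixteenth note = 1; eighth = 2; sixteenth note = 1; quarter note = 4.
Adding: 2 + 1 + 2 + 1 + 4 = 10 sixteenth notes.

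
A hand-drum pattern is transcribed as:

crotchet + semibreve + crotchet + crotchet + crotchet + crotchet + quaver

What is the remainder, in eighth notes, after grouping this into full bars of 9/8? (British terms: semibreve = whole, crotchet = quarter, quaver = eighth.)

One bar of 9/8 = 9 eighth notes.
Each duration in eighth notes: crotchet = 2; semibreve = 8; crotchet = 2; crotchet = 2; crotchet = 2; crotchet = 2; quaver = 1.
Total: 2 + 8 + 2 + 2 + 2 + 2 + 1 = 19.
19 ÷ 9 = 2 complete bars with 1 eighth note remaining.

1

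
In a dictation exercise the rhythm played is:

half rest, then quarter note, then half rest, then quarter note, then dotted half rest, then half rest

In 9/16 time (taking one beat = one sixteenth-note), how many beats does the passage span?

44

One sixteenth-note beat = 2 thirty-second notes.
Convert each value to thirty-second notes: half rest = 16; quarter note = 8; half rest = 16; quarter note = 8; dotted half rest = 24; half rest = 16.
Adding: 16 + 8 + 16 + 8 + 24 + 16 = 88.
88 ÷ 2 = 44 beats.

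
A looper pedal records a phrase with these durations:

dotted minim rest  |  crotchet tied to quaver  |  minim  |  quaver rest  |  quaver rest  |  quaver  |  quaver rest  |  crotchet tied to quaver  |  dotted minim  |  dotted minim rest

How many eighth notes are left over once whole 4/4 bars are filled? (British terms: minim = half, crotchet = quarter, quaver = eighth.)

One bar of 4/4 = 8 eighth notes.
Express everything in eighth notes: dotted minim rest = 6; crotchet tied to quaver (crotchet + quaver) = 3; minim = 4; quaver rest = 1; quaver rest = 1; quaver = 1; quaver rest = 1; crotchet tied to quaver (crotchet + quaver) = 3; dotted minim = 6; dotted minim rest = 6.
Total: 6 + 3 + 4 + 1 + 1 + 1 + 1 + 3 + 6 + 6 = 32.
32 ÷ 8 = 4 complete bars with 0 eighth notes remaining.

0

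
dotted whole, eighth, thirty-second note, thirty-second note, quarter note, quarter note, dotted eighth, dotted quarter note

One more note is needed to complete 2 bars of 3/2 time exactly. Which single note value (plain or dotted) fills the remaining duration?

2 bars of 3/2 = 96 thirty-second notes.
Convert each value to thirty-second notes: dotted whole = 48; eighth = 4; thirty-second note = 1; thirty-second note = 1; quarter note = 8; quarter note = 8; dotted eighth = 6; dotted quarter note = 12.
Altogether 48 + 4 + 1 + 1 + 8 + 8 + 6 + 12 = 88.
Remaining: 96 − 88 = 8 thirty-second notes, which is a quarter note.

quarter note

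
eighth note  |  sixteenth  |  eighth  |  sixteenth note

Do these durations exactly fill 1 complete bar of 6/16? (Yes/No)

Yes

One bar of 6/16 = 6 sixteenth notes.
Convert each value to sixteenth notes: eighth note = 2; sixteenth = 1; eighth = 2; sixteenth note = 1.
Total: 2 + 1 + 2 + 1 = 6.
6 equals 6, so the answer is Yes.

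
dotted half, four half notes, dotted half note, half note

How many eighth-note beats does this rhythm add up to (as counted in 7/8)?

32

One eighth-note beat = 2 sixteenth notes.
Convert each value to sixteenth notes: dotted half = 12; half note = 8; half note = 8; half note = 8; half note = 8; dotted half note = 12; half note = 8.
Total: 12 + 8 + 8 + 8 + 8 + 12 + 8 = 64.
64 ÷ 2 = 32 beats.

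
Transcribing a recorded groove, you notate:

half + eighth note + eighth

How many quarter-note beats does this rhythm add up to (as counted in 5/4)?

3

One quarter-note beat = 2 eighth notes.
In eighth notes: half = 4; eighth note = 1; eighth = 1.
Total: 4 + 1 + 1 = 6.
6 ÷ 2 = 3 beats.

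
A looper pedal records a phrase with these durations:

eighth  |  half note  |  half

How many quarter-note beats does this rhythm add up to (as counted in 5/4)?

4.5

One quarter-note beat = 2 eighth notes.
Convert each value to eighth notes: eighth = 1; half note = 4; half = 4.
Adding: 1 + 4 + 4 = 9.
9 ÷ 2 = 4.5 beats.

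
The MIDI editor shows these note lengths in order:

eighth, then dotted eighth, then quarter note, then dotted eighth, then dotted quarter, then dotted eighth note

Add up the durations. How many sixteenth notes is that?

21

Convert each value to sixteenth notes: eighth = 2; dotted eighth = 3; quarter note = 4; dotted eighth = 3; dotted quarter = 6; dotted eighth note = 3.
Adding: 2 + 3 + 4 + 3 + 6 + 3 = 21 sixteenth notes.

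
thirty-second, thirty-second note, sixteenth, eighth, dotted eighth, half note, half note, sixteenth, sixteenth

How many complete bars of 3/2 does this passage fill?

1

One bar of 3/2 = 48 thirty-second notes.
In thirty-second notes: thirty-second = 1; thirty-second note = 1; sixteenth = 2; eighth = 4; dotted eighth = 6; half note = 16; half note = 16; sixteenth = 2; sixteenth = 2.
Adding: 1 + 1 + 2 + 4 + 6 + 16 + 16 + 2 + 2 = 50.
50 ÷ 48 = 1 complete bar with 2 left over.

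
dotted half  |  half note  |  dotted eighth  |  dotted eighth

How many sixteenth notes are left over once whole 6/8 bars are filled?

2

One bar of 6/8 = 12 sixteenth notes.
Express everything in sixteenth notes: dotted half = 12; half note = 8; dotted eighth = 3; dotted eighth = 3.
Total: 12 + 8 + 3 + 3 = 26.
26 ÷ 12 = 2 complete bars with 2 sixteenth notes remaining.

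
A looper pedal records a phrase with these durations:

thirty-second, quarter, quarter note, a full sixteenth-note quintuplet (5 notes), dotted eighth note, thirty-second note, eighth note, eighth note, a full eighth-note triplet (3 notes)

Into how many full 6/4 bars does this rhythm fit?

One bar of 6/4 = 48 thirty-second notes.
Working in thirty-second notes: thirty-second = 1; quarter = 8; quarter note = 8; a full sixteenth-note quintuplet (5 notes) (five quintuplet sixteenths span one quarter) = 8; dotted eighth note = 6; thirty-second note = 1; eighth note = 4; eighth note = 4; a full eighth-note triplet (3 notes) (three triplet eighths span one quarter) = 8.
Total: 1 + 8 + 8 + 8 + 6 + 1 + 4 + 4 + 8 = 48.
48 ÷ 48 = 1 complete bar with 0 left over.

1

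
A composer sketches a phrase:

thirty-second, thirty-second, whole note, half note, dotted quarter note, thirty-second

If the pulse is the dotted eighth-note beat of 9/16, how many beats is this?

One dotted eighth-note beat = 6 thirty-second notes.
Express everything in thirty-second notes: thirty-second = 1; thirty-second = 1; whole note = 32; half note = 16; dotted quarter note = 12; thirty-second = 1.
Adding: 1 + 1 + 32 + 16 + 12 + 1 = 63.
63 ÷ 6 = 10.5 beats.

10.5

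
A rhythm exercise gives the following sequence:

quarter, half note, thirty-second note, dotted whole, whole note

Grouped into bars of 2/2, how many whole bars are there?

3

One bar of 2/2 = 32 thirty-second notes.
Working in thirty-second notes: quarter = 8; half note = 16; thirty-second note = 1; dotted whole = 48; whole note = 32.
Sum: 8 + 16 + 1 + 48 + 32 = 105.
105 ÷ 32 = 3 complete bars with 9 left over.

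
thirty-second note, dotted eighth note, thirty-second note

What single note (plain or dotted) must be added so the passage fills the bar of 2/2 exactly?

The bar of 2/2 = 32 thirty-second notes.
Each duration in thirty-second notes: thirty-second note = 1; dotted eighth note = 6; thirty-second note = 1.
Total: 1 + 6 + 1 = 8.
Remaining: 32 − 8 = 24 thirty-second notes, which is a dotted half note.

dotted half note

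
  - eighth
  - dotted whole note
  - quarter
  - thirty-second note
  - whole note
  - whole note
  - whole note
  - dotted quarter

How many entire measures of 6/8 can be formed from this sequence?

7

One bar of 6/8 = 24 thirty-second notes.
Working in thirty-second notes: eighth = 4; dotted whole note = 48; quarter = 8; thirty-second note = 1; whole note = 32; whole note = 32; whole note = 32; dotted quarter = 12.
Total: 4 + 48 + 8 + 1 + 32 + 32 + 32 + 12 = 169.
169 ÷ 24 = 7 complete bars with 1 left over.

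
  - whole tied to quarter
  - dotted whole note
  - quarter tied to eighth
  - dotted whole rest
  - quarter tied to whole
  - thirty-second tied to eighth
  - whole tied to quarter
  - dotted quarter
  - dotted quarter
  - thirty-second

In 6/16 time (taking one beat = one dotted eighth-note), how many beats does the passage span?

43

One dotted eighth-note beat = 6 thirty-second notes.
In thirty-second notes: whole tied to quarter (whole + quarter) = 40; dotted whole note = 48; quarter tied to eighth (quarter + eighth) = 12; dotted whole rest = 48; quarter tied to whole (quarter + whole) = 40; thirty-second tied to eighth (thirty-second + eighth) = 5; whole tied to quarter (whole + quarter) = 40; dotted quarter = 12; dotted quarter = 12; thirty-second = 1.
Sum: 40 + 48 + 12 + 48 + 40 + 5 + 40 + 12 + 12 + 1 = 258.
258 ÷ 6 = 43 beats.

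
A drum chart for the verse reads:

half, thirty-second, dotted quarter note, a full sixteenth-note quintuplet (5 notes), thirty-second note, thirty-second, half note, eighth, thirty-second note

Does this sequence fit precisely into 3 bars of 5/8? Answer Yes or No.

Yes

One bar of 5/8 = 20 thirty-second notes, so 3 bars = 60.
Working in thirty-second notes: half = 16; thirty-second = 1; dotted quarter note = 12; a full sixteenth-note quintuplet (5 notes) (five quintuplet sixteenths span one quarter) = 8; thirty-second note = 1; thirty-second = 1; half note = 16; eighth = 4; thirty-second note = 1.
Sum: 16 + 1 + 12 + 8 + 1 + 1 + 16 + 4 + 1 = 60.
60 equals 60, so the answer is Yes.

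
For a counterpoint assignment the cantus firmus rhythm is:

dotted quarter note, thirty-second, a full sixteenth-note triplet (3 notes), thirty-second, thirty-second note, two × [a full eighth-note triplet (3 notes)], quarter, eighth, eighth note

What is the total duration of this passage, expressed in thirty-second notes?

Each duration in thirty-second notes: dotted quarter note = 12; thirty-second = 1; a full sixteenth-note triplet (3 notes) (three triplet sixteenths span one eighth) = 4; thirty-second = 1; thirty-second note = 1; a full eighth-note triplet (3 notes) (three triplet eighths span one quarter) = 8; a full eighth-note triplet (3 notes) (three triplet eighths span one quarter) = 8; quarter = 8; eighth = 4; eighth note = 4.
Altogether 12 + 1 + 4 + 1 + 1 + 8 + 8 + 8 + 4 + 4 = 51 thirty-second notes.

51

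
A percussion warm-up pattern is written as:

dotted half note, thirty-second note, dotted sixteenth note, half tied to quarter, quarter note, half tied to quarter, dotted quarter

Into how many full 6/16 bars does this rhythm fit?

8

One bar of 6/16 = 12 thirty-second notes.
Working in thirty-second notes: dotted half note = 24; thirty-second note = 1; dotted sixteenth note = 3; half tied to quarter (half + quarter) = 24; quarter note = 8; half tied to quarter (half + quarter) = 24; dotted quarter = 12.
Total: 24 + 1 + 3 + 24 + 8 + 24 + 12 = 96.
96 ÷ 12 = 8 complete bars with 0 left over.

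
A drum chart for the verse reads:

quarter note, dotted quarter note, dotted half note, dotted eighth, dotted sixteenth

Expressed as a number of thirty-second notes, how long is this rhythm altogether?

53

Express everything in thirty-second notes: quarter note = 8; dotted quarter note = 12; dotted half note = 24; dotted eighth = 6; dotted sixteenth = 3.
Altogether 8 + 12 + 24 + 6 + 3 = 53 thirty-second notes.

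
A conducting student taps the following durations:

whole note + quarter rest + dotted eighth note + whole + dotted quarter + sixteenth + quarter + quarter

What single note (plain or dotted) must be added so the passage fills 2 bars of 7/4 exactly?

2 bars of 7/4 = 56 sixteenth notes.
Express everything in sixteenth notes: whole note = 16; quarter rest = 4; dotted eighth note = 3; whole = 16; dotted quarter = 6; sixteenth = 1; quarter = 4; quarter = 4.
Total: 16 + 4 + 3 + 16 + 6 + 1 + 4 + 4 = 54.
Remaining: 56 − 54 = 2 sixteenth notes, which is a eighth note.

eighth note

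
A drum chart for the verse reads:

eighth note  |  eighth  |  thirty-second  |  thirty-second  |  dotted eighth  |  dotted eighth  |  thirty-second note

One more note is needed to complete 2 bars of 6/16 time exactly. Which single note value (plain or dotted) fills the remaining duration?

2 bars of 6/16 = 24 thirty-second notes.
Express everything in thirty-second notes: eighth note = 4; eighth = 4; thirty-second = 1; thirty-second = 1; dotted eighth = 6; dotted eighth = 6; thirty-second note = 1.
Total: 4 + 4 + 1 + 1 + 6 + 6 + 1 = 23.
Remaining: 24 − 23 = 1 thirty-second note, which is a thirty-second note.

thirty-second note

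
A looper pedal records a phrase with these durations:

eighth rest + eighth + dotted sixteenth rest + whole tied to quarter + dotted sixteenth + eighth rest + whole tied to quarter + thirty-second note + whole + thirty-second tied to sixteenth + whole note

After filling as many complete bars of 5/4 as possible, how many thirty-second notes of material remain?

One bar of 5/4 = 40 thirty-second notes.
Working in thirty-second notes: eighth rest = 4; eighth = 4; dotted sixteenth rest = 3; whole tied to quarter (whole + quarter) = 40; dotted sixteenth = 3; eighth rest = 4; whole tied to quarter (whole + quarter) = 40; thirty-second note = 1; whole = 32; thirty-second tied to sixteenth (thirty-second + sixteenth) = 3; whole note = 32.
Total: 4 + 4 + 3 + 40 + 3 + 4 + 40 + 1 + 32 + 3 + 32 = 166.
166 ÷ 40 = 4 complete bars with 6 thirty-second notes remaining.

6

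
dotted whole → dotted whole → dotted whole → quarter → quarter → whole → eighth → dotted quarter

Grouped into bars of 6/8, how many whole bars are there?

8

One bar of 6/8 = 6 eighth notes.
Each duration in eighth notes: dotted whole = 12; dotted whole = 12; dotted whole = 12; quarter = 2; quarter = 2; whole = 8; eighth = 1; dotted quarter = 3.
Total: 12 + 12 + 12 + 2 + 2 + 8 + 1 + 3 = 52.
52 ÷ 6 = 8 complete bars with 4 left over.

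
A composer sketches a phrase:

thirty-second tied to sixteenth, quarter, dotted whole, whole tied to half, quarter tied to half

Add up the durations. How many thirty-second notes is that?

In thirty-second notes: thirty-second tied to sixteenth (thirty-second + sixteenth) = 3; quarter = 8; dotted whole = 48; whole tied to half (whole + half) = 48; quarter tied to half (quarter + half) = 24.
Sum: 3 + 8 + 48 + 48 + 24 = 131 thirty-second notes.

131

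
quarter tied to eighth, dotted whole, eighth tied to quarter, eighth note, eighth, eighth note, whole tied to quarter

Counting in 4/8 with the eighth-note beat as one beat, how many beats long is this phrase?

One eighth-note beat = 2 sixteenth notes.
Working in sixteenth notes: quarter tied to eighth (quarter + eighth) = 6; dotted whole = 24; eighth tied to quarter (eighth + quarter) = 6; eighth note = 2; eighth = 2; eighth note = 2; whole tied to quarter (whole + quarter) = 20.
Adding: 6 + 24 + 6 + 2 + 2 + 2 + 20 = 62.
62 ÷ 2 = 31 beats.

31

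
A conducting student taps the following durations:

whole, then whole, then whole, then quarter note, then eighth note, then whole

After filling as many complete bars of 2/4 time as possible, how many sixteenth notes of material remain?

6

One bar of 2/4 = 4 eighth notes.
Working in eighth notes: whole = 8; whole = 8; whole = 8; quarter note = 2; eighth note = 1; whole = 8.
Sum: 8 + 8 + 8 + 2 + 1 + 8 = 35.
35 ÷ 4 = 8 complete bars with 3 eighth notes remaining = 6 sixteenth notes.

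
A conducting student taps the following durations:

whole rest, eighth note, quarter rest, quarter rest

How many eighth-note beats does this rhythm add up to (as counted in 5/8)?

13

One eighth-note beat = 2 sixteenth notes.
Working in sixteenth notes: whole rest = 16; eighth note = 2; quarter rest = 4; quarter rest = 4.
Altogether 16 + 2 + 4 + 4 = 26.
26 ÷ 2 = 13 beats.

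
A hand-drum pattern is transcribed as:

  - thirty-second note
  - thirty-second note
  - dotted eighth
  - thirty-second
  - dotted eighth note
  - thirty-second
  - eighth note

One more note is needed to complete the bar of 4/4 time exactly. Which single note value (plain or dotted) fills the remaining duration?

dotted quarter note

The bar of 4/4 = 32 thirty-second notes.
Each duration in thirty-second notes: thirty-second note = 1; thirty-second note = 1; dotted eighth = 6; thirty-second = 1; dotted eighth note = 6; thirty-second = 1; eighth note = 4.
Sum: 1 + 1 + 6 + 1 + 6 + 1 + 4 = 20.
Remaining: 32 − 20 = 12 thirty-second notes, which is a dotted quarter note.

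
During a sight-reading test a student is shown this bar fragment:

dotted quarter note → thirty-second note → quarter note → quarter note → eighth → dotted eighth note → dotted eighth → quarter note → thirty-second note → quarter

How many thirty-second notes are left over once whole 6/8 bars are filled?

One bar of 6/8 = 24 thirty-second notes.
In thirty-second notes: dotted quarter note = 12; thirty-second note = 1; quarter note = 8; quarter note = 8; eighth = 4; dotted eighth note = 6; dotted eighth = 6; quarter note = 8; thirty-second note = 1; quarter = 8.
Total: 12 + 1 + 8 + 8 + 4 + 6 + 6 + 8 + 1 + 8 = 62.
62 ÷ 24 = 2 complete bars with 14 thirty-second notes remaining.

14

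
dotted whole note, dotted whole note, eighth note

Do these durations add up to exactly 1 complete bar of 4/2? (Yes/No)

One bar of 4/2 = 16 eighth notes.
In eighth notes: dotted whole note = 12; dotted whole note = 12; eighth note = 1.
Total: 12 + 12 + 1 = 25.
25 exceeds 16, so the answer is No.

No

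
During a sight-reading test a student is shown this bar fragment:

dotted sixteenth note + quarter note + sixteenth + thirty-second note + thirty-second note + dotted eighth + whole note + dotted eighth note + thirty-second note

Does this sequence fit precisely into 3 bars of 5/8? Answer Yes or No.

Yes

One bar of 5/8 = 20 thirty-second notes, so 3 bars = 60.
Each duration in thirty-second notes: dotted sixteenth note = 3; quarter note = 8; sixteenth = 2; thirty-second note = 1; thirty-second note = 1; dotted eighth = 6; whole note = 32; dotted eighth note = 6; thirty-second note = 1.
Total: 3 + 8 + 2 + 1 + 1 + 6 + 32 + 6 + 1 = 60.
60 equals 60, so the answer is Yes.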